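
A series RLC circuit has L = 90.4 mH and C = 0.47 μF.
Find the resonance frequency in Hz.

Step 1 — Resonance condition Im(Z)=0 gives ω₀ = 1/√(LC).
Step 2 — ω₀ = 1/√(0.0904·4.7e-07) = 4851 rad/s.
Step 3 — f₀ = ω₀/(2π) = 772.1 Hz.

f₀ = 772.1 Hz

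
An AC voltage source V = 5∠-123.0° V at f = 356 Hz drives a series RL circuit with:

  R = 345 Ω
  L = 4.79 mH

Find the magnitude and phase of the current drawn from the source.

Step 1 — Angular frequency: ω = 2π·f = 2π·356 = 2237 rad/s.
Step 2 — Component impedances:
  R: Z = R = 345 Ω
  L: Z = jωL = j·2237·0.00479 = 0 + j10.71 Ω
Step 3 — Series combination: Z_total = R + L = 345 + j10.71 Ω = 345.2∠1.8° Ω.
Step 4 — Source phasor: V = 5∠-123.0° V = -2.723 - j4.193 V.
Step 5 — Ohm's law: I = V / Z_total = (-2.723 - j4.193) / (345 + j10.71) = -0.008263 - j0.0119 A.
Step 6 — Convert to polar: |I| = 0.01449 A, ∠I = -124.8°.

I = 0.01449∠-124.8° A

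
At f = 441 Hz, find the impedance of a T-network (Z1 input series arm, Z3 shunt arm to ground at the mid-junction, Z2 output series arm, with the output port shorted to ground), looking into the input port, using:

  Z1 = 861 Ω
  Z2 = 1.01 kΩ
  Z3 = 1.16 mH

Step 1 — Angular frequency: ω = 2π·f = 2π·441 = 2771 rad/s.
Step 2 — Component impedances:
  Z1: Z = R = 861 Ω
  Z2: Z = R = 1010 Ω
  Z3: Z = jωL = j·2771·0.00116 = 0 + j3.214 Ω
Step 3 — With the output port shorted to ground, the output series arm Z2 runs from the junction to ground; the shunt arm Z3 also runs from the junction to ground. They appear in parallel: Z3 || Z2 = 0.01023 + j3.214 Ω.
Step 4 — Series with input arm Z1: Z_in = Z1 + (Z3 || Z2) = 861 + j3.214 Ω = 861∠0.2° Ω.

Z = 861 + j3.214 Ω = 861∠0.2° Ω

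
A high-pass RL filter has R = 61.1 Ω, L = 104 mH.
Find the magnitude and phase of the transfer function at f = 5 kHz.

Step 1 — Angular frequency: ω = 2π·5000 = 3.142e+04 rad/s.
Step 2 — Transfer function: H(jω) = jωL/(R + jωL).
Step 3 — Numerator jωL = j·3267; denominator R + jωL = 61.1 + j3267.
Step 4 — H = 0.9997 + j0.01869.
Step 5 — Magnitude: |H| = 0.9998 (-0.0 dB); phase: φ = 1.1°.

|H| = 0.9998 (-0.0 dB), φ = 1.1°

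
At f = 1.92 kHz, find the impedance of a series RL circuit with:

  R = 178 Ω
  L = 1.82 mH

Step 1 — Angular frequency: ω = 2π·f = 2π·1920 = 1.206e+04 rad/s.
Step 2 — Component impedances:
  R: Z = R = 178 Ω
  L: Z = jωL = j·1.206e+04·0.00182 = 0 + j21.96 Ω
Step 3 — Series combination: Z_total = R + L = 178 + j21.96 Ω = 179.3∠7.0° Ω.

Z = 178 + j21.96 Ω = 179.3∠7.0° Ω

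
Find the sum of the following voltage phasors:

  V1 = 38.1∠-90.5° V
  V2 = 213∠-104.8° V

Step 1 — Convert each phasor to rectangular form:
  V1 = 38.1·(cos(-90.5°) + j·sin(-90.5°)) = -0.3325 - j38.1 V
  V2 = 213·(cos(-104.8°) + j·sin(-104.8°)) = -54.41 - j205.9 V
Step 2 — Sum components: V_total = -54.74 - j244 V.
Step 3 — Convert to polar: |V_total| = 250.1 V, ∠V_total = -102.6°.

V_total = 250.1∠-102.6° V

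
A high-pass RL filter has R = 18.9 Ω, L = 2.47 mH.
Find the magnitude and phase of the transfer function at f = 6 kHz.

Step 1 — Angular frequency: ω = 2π·6000 = 3.77e+04 rad/s.
Step 2 — Transfer function: H(jω) = jωL/(R + jωL).
Step 3 — Numerator jωL = j·93.12; denominator R + jωL = 18.9 + j93.12.
Step 4 — H = 0.9604 + j0.1949.
Step 5 — Magnitude: |H| = 0.98 (-0.2 dB); phase: φ = 11.5°.

|H| = 0.98 (-0.2 dB), φ = 11.5°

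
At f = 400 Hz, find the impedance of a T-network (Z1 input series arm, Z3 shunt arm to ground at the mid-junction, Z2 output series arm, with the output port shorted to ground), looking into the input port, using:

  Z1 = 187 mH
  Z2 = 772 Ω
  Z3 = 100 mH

Step 1 — Angular frequency: ω = 2π·f = 2π·400 = 2513 rad/s.
Step 2 — Component impedances:
  Z1: Z = jωL = j·2513·0.187 = 0 + j470 Ω
  Z2: Z = R = 772 Ω
  Z3: Z = jωL = j·2513·0.1 = 0 + j251.3 Ω
Step 3 — With the output port shorted to ground, the output series arm Z2 runs from the junction to ground; the shunt arm Z3 also runs from the junction to ground. They appear in parallel: Z3 || Z2 = 73.98 + j227.2 Ω.
Step 4 — Series with input arm Z1: Z_in = Z1 + (Z3 || Z2) = 73.98 + j697.2 Ω = 701.1∠83.9° Ω.

Z = 73.98 + j697.2 Ω = 701.1∠83.9° Ω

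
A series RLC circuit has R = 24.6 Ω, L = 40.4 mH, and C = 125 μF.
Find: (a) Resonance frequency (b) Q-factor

Step 1 — Resonance condition Im(Z)=0 gives ω₀ = 1/√(LC).
Step 2 — ω₀ = 1/√(0.0404·0.000125) = 445 rad/s.
Step 3 — f₀ = ω₀/(2π) = 70.82 Hz.
Step 4 — Series Q: Q = ω₀L/R = 445·0.0404/24.6 = 0.7308.

(a) f₀ = 70.82 Hz  (b) Q = 0.7308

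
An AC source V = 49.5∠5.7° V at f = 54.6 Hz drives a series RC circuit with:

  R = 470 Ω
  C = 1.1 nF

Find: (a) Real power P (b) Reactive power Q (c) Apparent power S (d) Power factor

Step 1 — Angular frequency: ω = 2π·f = 2π·54.6 = 343.1 rad/s.
Step 2 — Component impedances:
  R: Z = R = 470 Ω
  C: Z = 1/(jωC) = -j/(ω·C) = 0 - j2.65e+06 Ω
Step 3 — Series combination: Z_total = R + C = 470 - j2.65e+06 Ω = 2.65e+06∠-90.0° Ω.
Step 4 — Source phasor: V = 49.5∠5.7° V = 49.26 + j4.916 V.
Step 5 — Current: I = V / Z = -1.852e-06 + j1.859e-05 A = 1.868e-05∠95.7° A.
Step 6 — Complex power: S = V·I* = 1.64e-07 - j0.0009246 VA.
Step 7 — Real power: P = Re(S) = 1.64e-07 W.
Step 8 — Reactive power: Q = Im(S) = -0.0009246 VAR.
Step 9 — Apparent power: |S| = 0.0009246 VA.
Step 10 — Power factor: PF = P/|S| = 0.0001774 (leading).

(a) P = 1.64e-07 W  (b) Q = -0.0009246 VAR  (c) S = 0.0009246 VA  (d) PF = 0.0001774 (leading)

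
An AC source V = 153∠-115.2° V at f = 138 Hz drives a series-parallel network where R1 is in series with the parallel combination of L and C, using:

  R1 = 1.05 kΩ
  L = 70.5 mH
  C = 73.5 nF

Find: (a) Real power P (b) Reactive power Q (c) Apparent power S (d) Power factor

Step 1 — Angular frequency: ω = 2π·f = 2π·138 = 867.1 rad/s.
Step 2 — Component impedances:
  R1: Z = R = 1050 Ω
  L: Z = jωL = j·867.1·0.0705 = 0 + j61.13 Ω
  C: Z = 1/(jωC) = -j/(ω·C) = 0 - j1.569e+04 Ω
Step 3 — Parallel branch: L || C = 1/(1/L + 1/C) = 0 + j61.37 Ω.
Step 4 — Series with R1: Z_total = R1 + (L || C) = 1050 + j61.37 Ω = 1052∠3.3° Ω.
Step 5 — Source phasor: V = 153∠-115.2° V = -65.14 - j138.4 V.
Step 6 — Current: I = V / Z = -0.06951 - j0.1278 A = 0.1455∠-118.5° A.
Step 7 — Complex power: S = V·I* = 22.22 + j1.299 VA.
Step 8 — Real power: P = Re(S) = 22.22 W.
Step 9 — Reactive power: Q = Im(S) = 1.299 VAR.
Step 10 — Apparent power: |S| = 22.26 VA.
Step 11 — Power factor: PF = P/|S| = 0.9983 (lagging).

(a) P = 22.22 W  (b) Q = 1.299 VAR  (c) S = 22.26 VA  (d) PF = 0.9983 (lagging)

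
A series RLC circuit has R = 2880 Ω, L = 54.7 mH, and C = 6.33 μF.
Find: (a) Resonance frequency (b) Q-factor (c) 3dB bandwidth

Step 1 — Resonance condition Im(Z)=0 gives ω₀ = 1/√(LC).
Step 2 — ω₀ = 1/√(0.0547·6.33e-06) = 1699 rad/s.
Step 3 — f₀ = ω₀/(2π) = 270.5 Hz.
Step 4 — Series Q: Q = ω₀L/R = 1699·0.0547/2880 = 0.03228.
Step 5 — 3dB bandwidth: Δω = ω₀/Q = 5.265e+04 rad/s; BW = Δω/(2π) = 8380 Hz.

(a) f₀ = 270.5 Hz  (b) Q = 0.03228  (c) BW = 8380 Hz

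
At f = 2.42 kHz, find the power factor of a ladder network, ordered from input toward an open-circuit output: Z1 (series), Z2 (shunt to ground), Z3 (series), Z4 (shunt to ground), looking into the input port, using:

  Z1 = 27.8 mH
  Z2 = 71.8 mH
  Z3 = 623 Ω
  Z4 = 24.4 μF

Step 1 — Angular frequency: ω = 2π·f = 2π·2420 = 1.521e+04 rad/s.
Step 2 — Component impedances:
  Z1: Z = jωL = j·1.521e+04·0.0278 = 0 + j422.7 Ω
  Z2: Z = jωL = j·1.521e+04·0.0718 = 0 + j1092 Ω
  Z3: Z = R = 623 Ω
  Z4: Z = 1/(jωC) = -j/(ω·C) = 0 - j2.695 Ω
Step 3 — Ladder network (open output): work backward from the far end, alternating series and parallel combinations. Z_in = 471.7 + j689.9 Ω = 835.7∠55.6° Ω.
Step 4 — Power factor: PF = cos(φ) = Re(Z)/|Z| = 471.7/835.7 = 0.5644.
Step 5 — Type: Im(Z) = 689.9 ⇒ lagging (phase φ = 55.6°).

PF = 0.5644 (lagging, φ = 55.6°)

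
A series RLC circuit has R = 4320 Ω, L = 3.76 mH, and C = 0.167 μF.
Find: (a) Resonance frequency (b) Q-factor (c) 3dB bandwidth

Step 1 — Resonance: ω₀ = 1/√(LC) = 1/√(0.00376·1.67e-07) = 3.991e+04 rad/s.
Step 2 — f₀ = ω₀/(2π) = 6351 Hz.
Step 3 — Series Q: Q = ω₀L/R = 3.991e+04·0.00376/4320 = 0.03473.
Step 4 — Bandwidth: Δω = ω₀/Q = 1.149e+06 rad/s; BW = Δω/(2π) = 1.829e+05 Hz.

(a) f₀ = 6351 Hz  (b) Q = 0.03473  (c) BW = 1.829e+05 Hz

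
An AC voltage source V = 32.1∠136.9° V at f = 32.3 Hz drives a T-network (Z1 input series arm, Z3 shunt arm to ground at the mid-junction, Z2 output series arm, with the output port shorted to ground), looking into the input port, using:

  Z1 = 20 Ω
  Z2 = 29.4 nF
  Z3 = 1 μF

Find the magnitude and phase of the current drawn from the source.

Step 1 — Angular frequency: ω = 2π·f = 2π·32.3 = 202.9 rad/s.
Step 2 — Component impedances:
  Z1: Z = R = 20 Ω
  Z2: Z = 1/(jωC) = -j/(ω·C) = 0 - j1.676e+05 Ω
  Z3: Z = 1/(jωC) = -j/(ω·C) = 0 - j4927 Ω
Step 3 — With the output port shorted to ground, the output series arm Z2 runs from the junction to ground; the shunt arm Z3 also runs from the junction to ground. They appear in parallel: Z3 || Z2 = 0 - j4787 Ω.
Step 4 — Series with input arm Z1: Z_in = Z1 + (Z3 || Z2) = 20 - j4787 Ω = 4787∠-89.8° Ω.
Step 5 — Source phasor: V = 32.1∠136.9° V = -23.44 + j21.93 V.
Step 6 — Ohm's law: I = V / Z_total = (-23.44 + j21.93) / (20 - j4787) = -0.004602 - j0.004877 A.
Step 7 — Convert to polar: |I| = 0.006706 A, ∠I = -133.3°.

I = 0.006706∠-133.3° A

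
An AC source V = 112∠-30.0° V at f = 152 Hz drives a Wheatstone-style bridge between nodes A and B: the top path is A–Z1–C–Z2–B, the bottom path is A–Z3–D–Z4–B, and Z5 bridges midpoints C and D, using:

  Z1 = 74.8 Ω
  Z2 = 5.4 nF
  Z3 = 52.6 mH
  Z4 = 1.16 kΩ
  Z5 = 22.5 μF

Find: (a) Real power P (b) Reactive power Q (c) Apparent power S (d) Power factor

Step 1 — Angular frequency: ω = 2π·f = 2π·152 = 955 rad/s.
Step 2 — Component impedances:
  Z1: Z = R = 74.8 Ω
  Z2: Z = 1/(jωC) = -j/(ω·C) = 0 - j1.939e+05 Ω
  Z3: Z = jωL = j·955·0.0526 = 0 + j50.24 Ω
  Z4: Z = R = 1160 Ω
  Z5: Z = 1/(jωC) = -j/(ω·C) = 0 - j46.54 Ω
Step 3 — Bridge requires nodal analysis (the Z5 bridge couples midpoints C and D, so the two paths cannot be reduced to a simple series/parallel combination). Setting node B to ground and injecting 1 A at node A, the 3-node admittance system at A, C, D solves to V_A = Z_AB = 1194 + j41.26 Ω = 1194∠2.0° Ω.
Step 4 — Source phasor: V = 112∠-30.0° V = 96.99 - j56 V.
Step 5 — Current: I = V / Z = 0.07955 - j0.04967 A = 0.09378∠-32.0° A.
Step 6 — Complex power: S = V·I* = 10.5 + j0.3628 VA.
Step 7 — Real power: P = Re(S) = 10.5 W.
Step 8 — Reactive power: Q = Im(S) = 0.3628 VAR.
Step 9 — Apparent power: |S| = 10.5 VA.
Step 10 — Power factor: PF = P/|S| = 0.9994 (lagging).

(a) P = 10.5 W  (b) Q = 0.3628 VAR  (c) S = 10.5 VA  (d) PF = 0.9994 (lagging)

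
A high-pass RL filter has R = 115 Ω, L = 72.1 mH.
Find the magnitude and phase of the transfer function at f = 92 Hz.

Step 1 — Angular frequency: ω = 2π·92 = 578.1 rad/s.
Step 2 — Transfer function: H(jω) = jωL/(R + jωL).
Step 3 — Numerator jωL = j·41.68; denominator R + jωL = 115 + j41.68.
Step 4 — H = 0.1161 + j0.3203.
Step 5 — Magnitude: |H| = 0.3407 (-9.4 dB); phase: φ = 70.1°.

|H| = 0.3407 (-9.4 dB), φ = 70.1°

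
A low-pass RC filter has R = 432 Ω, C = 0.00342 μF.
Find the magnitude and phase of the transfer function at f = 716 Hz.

Step 1 — Angular frequency: ω = 2π·716 = 4499 rad/s.
Step 2 — Transfer function: H(jω) = 1/(1 + jωRC).
Step 3 — Denominator: 1 + jωRC = 1 + j·4499·432·3.42e-09 = 1 + j0.006647.
Step 4 — H = 1 - j0.006646.
Step 5 — Magnitude: |H| = 1 (-0.0 dB); phase: φ = -0.4°.

|H| = 1 (-0.0 dB), φ = -0.4°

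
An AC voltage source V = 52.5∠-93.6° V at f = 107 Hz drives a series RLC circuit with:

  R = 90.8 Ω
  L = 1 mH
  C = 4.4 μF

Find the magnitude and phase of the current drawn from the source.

Step 1 — Angular frequency: ω = 2π·f = 2π·107 = 672.3 rad/s.
Step 2 — Component impedances:
  R: Z = R = 90.8 Ω
  L: Z = jωL = j·672.3·0.001 = 0 + j0.6723 Ω
  C: Z = 1/(jωC) = -j/(ω·C) = 0 - j338.1 Ω
Step 3 — Series combination: Z_total = R + L + C = 90.8 - j337.4 Ω = 349.4∠-74.9° Ω.
Step 4 — Source phasor: V = 52.5∠-93.6° V = -3.297 - j52.4 V.
Step 5 — Ohm's law: I = V / Z_total = (-3.297 - j52.4) / (90.8 - j337.4) = 0.1424 - j0.04809 A.
Step 6 — Convert to polar: |I| = 0.1503 A, ∠I = -18.7°.

I = 0.1503∠-18.7° A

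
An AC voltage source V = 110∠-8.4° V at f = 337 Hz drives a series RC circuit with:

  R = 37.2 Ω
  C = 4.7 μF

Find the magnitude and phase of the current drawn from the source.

Step 1 — Angular frequency: ω = 2π·f = 2π·337 = 2117 rad/s.
Step 2 — Component impedances:
  R: Z = R = 37.2 Ω
  C: Z = 1/(jωC) = -j/(ω·C) = 0 - j100.5 Ω
Step 3 — Series combination: Z_total = R + C = 37.2 - j100.5 Ω = 107.1∠-69.7° Ω.
Step 4 — Source phasor: V = 110∠-8.4° V = 108.8 - j16.07 V.
Step 5 — Ohm's law: I = V / Z_total = (108.8 - j16.07) / (37.2 - j100.5) = 0.4932 + j0.9004 A.
Step 6 — Convert to polar: |I| = 1.027 A, ∠I = 61.3°.

I = 1.027∠61.3° A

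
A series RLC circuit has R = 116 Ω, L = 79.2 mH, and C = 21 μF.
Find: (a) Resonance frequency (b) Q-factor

Step 1 — Resonance condition Im(Z)=0 gives ω₀ = 1/√(LC).
Step 2 — ω₀ = 1/√(0.0792·2.1e-05) = 775.4 rad/s.
Step 3 — f₀ = ω₀/(2π) = 123.4 Hz.
Step 4 — Series Q: Q = ω₀L/R = 775.4·0.0792/116 = 0.5294.

(a) f₀ = 123.4 Hz  (b) Q = 0.5294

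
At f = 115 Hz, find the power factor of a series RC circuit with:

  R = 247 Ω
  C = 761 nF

Step 1 — Angular frequency: ω = 2π·f = 2π·115 = 722.6 rad/s.
Step 2 — Component impedances:
  R: Z = R = 247 Ω
  C: Z = 1/(jωC) = -j/(ω·C) = 0 - j1819 Ω
Step 3 — Series combination: Z_total = R + C = 247 - j1819 Ω = 1835∠-82.3° Ω.
Step 4 — Power factor: PF = cos(φ) = Re(Z)/|Z| = 247/1835 = 0.1346.
Step 5 — Type: Im(Z) = -1819 ⇒ leading (phase φ = -82.3°).

PF = 0.1346 (leading, φ = -82.3°)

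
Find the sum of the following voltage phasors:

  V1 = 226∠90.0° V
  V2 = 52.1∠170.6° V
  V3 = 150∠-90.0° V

Step 1 — Convert each phasor to rectangular form:
  V1 = 226·(cos(90.0°) + j·sin(90.0°)) = 0 + j226 V
  V2 = 52.1·(cos(170.6°) + j·sin(170.6°)) = -51.4 + j8.509 V
  V3 = 150·(cos(-90.0°) + j·sin(-90.0°)) = 0 - j150 V
Step 2 — Sum components: V_total = -51.4 + j84.51 V.
Step 3 — Convert to polar: |V_total| = 98.91 V, ∠V_total = 121.3°.

V_total = 98.91∠121.3° V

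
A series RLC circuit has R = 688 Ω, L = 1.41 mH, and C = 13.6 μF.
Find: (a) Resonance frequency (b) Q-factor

Step 1 — Resonance condition Im(Z)=0 gives ω₀ = 1/√(LC).
Step 2 — ω₀ = 1/√(0.00141·1.36e-05) = 7221 rad/s.
Step 3 — f₀ = ω₀/(2π) = 1149 Hz.
Step 4 — Series Q: Q = ω₀L/R = 7221·0.00141/688 = 0.0148.

(a) f₀ = 1149 Hz  (b) Q = 0.0148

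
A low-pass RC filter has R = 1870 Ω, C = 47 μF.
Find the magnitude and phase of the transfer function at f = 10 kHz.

Step 1 — Angular frequency: ω = 2π·1e+04 = 6.283e+04 rad/s.
Step 2 — Transfer function: H(jω) = 1/(1 + jωRC).
Step 3 — Denominator: 1 + jωRC = 1 + j·6.283e+04·1870·4.7e-05 = 1 + j5522.
Step 4 — H = 3.279e-08 - j0.0001811.
Step 5 — Magnitude: |H| = 0.0001811 (-74.8 dB); phase: φ = -90.0°.

|H| = 0.0001811 (-74.8 dB), φ = -90.0°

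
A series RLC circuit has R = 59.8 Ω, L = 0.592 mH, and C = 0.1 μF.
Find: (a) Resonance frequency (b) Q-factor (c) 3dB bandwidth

Step 1 — Resonance: ω₀ = 1/√(LC) = 1/√(0.000592·1e-07) = 1.3e+05 rad/s.
Step 2 — f₀ = ω₀/(2π) = 2.069e+04 Hz.
Step 3 — Series Q: Q = ω₀L/R = 1.3e+05·0.000592/59.8 = 1.287.
Step 4 — Bandwidth: Δω = ω₀/Q = 1.01e+05 rad/s; BW = Δω/(2π) = 1.608e+04 Hz.

(a) f₀ = 2.069e+04 Hz  (b) Q = 1.287  (c) BW = 1.608e+04 Hz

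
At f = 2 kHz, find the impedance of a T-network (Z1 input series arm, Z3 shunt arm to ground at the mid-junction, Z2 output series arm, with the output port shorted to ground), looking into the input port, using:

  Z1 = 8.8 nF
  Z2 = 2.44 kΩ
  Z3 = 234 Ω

Step 1 — Angular frequency: ω = 2π·f = 2π·2000 = 1.257e+04 rad/s.
Step 2 — Component impedances:
  Z1: Z = 1/(jωC) = -j/(ω·C) = 0 - j9043 Ω
  Z2: Z = R = 2440 Ω
  Z3: Z = R = 234 Ω
Step 3 — With the output port shorted to ground, the output series arm Z2 runs from the junction to ground; the shunt arm Z3 also runs from the junction to ground. They appear in parallel: Z3 || Z2 = 213.5 Ω.
Step 4 — Series with input arm Z1: Z_in = Z1 + (Z3 || Z2) = 213.5 - j9043 Ω = 9045∠-88.6° Ω.

Z = 213.5 - j9043 Ω = 9045∠-88.6° Ω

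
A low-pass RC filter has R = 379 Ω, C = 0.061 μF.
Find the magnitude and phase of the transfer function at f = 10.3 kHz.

Step 1 — Angular frequency: ω = 2π·1.03e+04 = 6.472e+04 rad/s.
Step 2 — Transfer function: H(jω) = 1/(1 + jωRC).
Step 3 — Denominator: 1 + jωRC = 1 + j·6.472e+04·379·6.1e-08 = 1 + j1.496.
Step 4 — H = 0.3088 - j0.462.
Step 5 — Magnitude: |H| = 0.5557 (-5.1 dB); phase: φ = -56.2°.

|H| = 0.5557 (-5.1 dB), φ = -56.2°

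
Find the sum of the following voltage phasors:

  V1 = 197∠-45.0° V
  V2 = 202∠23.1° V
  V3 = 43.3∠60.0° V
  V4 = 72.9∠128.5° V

Step 1 — Convert each phasor to rectangular form:
  V1 = 197·(cos(-45.0°) + j·sin(-45.0°)) = 139.3 - j139.3 V
  V2 = 202·(cos(23.1°) + j·sin(23.1°)) = 185.8 + j79.25 V
  V3 = 43.3·(cos(60.0°) + j·sin(60.0°)) = 21.65 + j37.5 V
  V4 = 72.9·(cos(128.5°) + j·sin(128.5°)) = -45.38 + j57.05 V
Step 2 — Sum components: V_total = 301.4 + j34.5 V.
Step 3 — Convert to polar: |V_total| = 303.3 V, ∠V_total = 6.5°.

V_total = 303.3∠6.5° V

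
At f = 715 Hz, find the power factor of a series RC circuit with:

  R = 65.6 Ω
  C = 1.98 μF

Step 1 — Angular frequency: ω = 2π·f = 2π·715 = 4492 rad/s.
Step 2 — Component impedances:
  R: Z = R = 65.6 Ω
  C: Z = 1/(jωC) = -j/(ω·C) = 0 - j112.4 Ω
Step 3 — Series combination: Z_total = R + C = 65.6 - j112.4 Ω = 130.2∠-59.7° Ω.
Step 4 — Power factor: PF = cos(φ) = Re(Z)/|Z| = 65.6/130.16 = 0.504.
Step 5 — Type: Im(Z) = -112.4 ⇒ leading (phase φ = -59.7°).

PF = 0.504 (leading, φ = -59.7°)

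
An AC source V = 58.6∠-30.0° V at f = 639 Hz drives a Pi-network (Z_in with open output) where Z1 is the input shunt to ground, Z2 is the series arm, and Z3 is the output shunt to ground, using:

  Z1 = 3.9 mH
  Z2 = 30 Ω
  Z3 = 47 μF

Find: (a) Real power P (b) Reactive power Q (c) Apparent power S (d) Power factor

Step 1 — Angular frequency: ω = 2π·f = 2π·639 = 4015 rad/s.
Step 2 — Component impedances:
  Z1: Z = jωL = j·4015·0.0039 = 0 + j15.66 Ω
  Z2: Z = R = 30 Ω
  Z3: Z = 1/(jωC) = -j/(ω·C) = 0 - j5.299 Ω
Step 3 — With open output, the series arm Z2 and the output shunt Z3 appear in series to ground: Z2 + Z3 = 30 - j5.299 Ω.
Step 4 — Parallel with input shunt Z1: Z_in = Z1 || (Z2 + Z3) = 7.302 + j13.14 Ω = 15.03∠60.9° Ω.
Step 5 — Source phasor: V = 58.6∠-30.0° V = 50.75 - j29.3 V.
Step 6 — Current: I = V / Z = -0.06346 - j3.898 A = 3.899∠-90.9° A.
Step 7 — Complex power: S = V·I* = 111 + j199.7 VA.
Step 8 — Real power: P = Re(S) = 111 W.
Step 9 — Reactive power: Q = Im(S) = 199.7 VAR.
Step 10 — Apparent power: |S| = 228.5 VA.
Step 11 — Power factor: PF = P/|S| = 0.4858 (lagging).

(a) P = 111 W  (b) Q = 199.7 VAR  (c) S = 228.5 VA  (d) PF = 0.4858 (lagging)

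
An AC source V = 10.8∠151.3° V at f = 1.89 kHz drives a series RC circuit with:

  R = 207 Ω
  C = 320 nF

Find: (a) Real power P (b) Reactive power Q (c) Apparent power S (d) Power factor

Step 1 — Angular frequency: ω = 2π·f = 2π·1890 = 1.188e+04 rad/s.
Step 2 — Component impedances:
  R: Z = R = 207 Ω
  C: Z = 1/(jωC) = -j/(ω·C) = 0 - j263.2 Ω
Step 3 — Series combination: Z_total = R + C = 207 - j263.2 Ω = 334.8∠-51.8° Ω.
Step 4 — Source phasor: V = 10.8∠151.3° V = -9.473 + j5.186 V.
Step 5 — Current: I = V / Z = -0.02967 - j0.01266 A = 0.03226∠-156.9° A.
Step 6 — Complex power: S = V·I* = 0.2154 - j0.2738 VA.
Step 7 — Real power: P = Re(S) = 0.2154 W.
Step 8 — Reactive power: Q = Im(S) = -0.2738 VAR.
Step 9 — Apparent power: |S| = 0.3484 VA.
Step 10 — Power factor: PF = P/|S| = 0.6183 (leading).

(a) P = 0.2154 W  (b) Q = -0.2738 VAR  (c) S = 0.3484 VA  (d) PF = 0.6183 (leading)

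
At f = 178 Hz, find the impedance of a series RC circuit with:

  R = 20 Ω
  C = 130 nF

Step 1 — Angular frequency: ω = 2π·f = 2π·178 = 1118 rad/s.
Step 2 — Component impedances:
  R: Z = R = 20 Ω
  C: Z = 1/(jωC) = -j/(ω·C) = 0 - j6878 Ω
Step 3 — Series combination: Z_total = R + C = 20 - j6878 Ω = 6878∠-89.8° Ω.

Z = 20 - j6878 Ω = 6878∠-89.8° Ω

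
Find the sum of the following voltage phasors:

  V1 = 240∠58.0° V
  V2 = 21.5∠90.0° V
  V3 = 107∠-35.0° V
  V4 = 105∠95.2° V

Step 1 — Convert each phasor to rectangular form:
  V1 = 240·(cos(58.0°) + j·sin(58.0°)) = 127.2 + j203.5 V
  V2 = 21.5·(cos(90.0°) + j·sin(90.0°)) = 0 + j21.5 V
  V3 = 107·(cos(-35.0°) + j·sin(-35.0°)) = 87.65 - j61.37 V
  V4 = 105·(cos(95.2°) + j·sin(95.2°)) = -9.516 + j104.6 V
Step 2 — Sum components: V_total = 205.3 + j268.2 V.
Step 3 — Convert to polar: |V_total| = 337.8 V, ∠V_total = 52.6°.

V_total = 337.8∠52.6° V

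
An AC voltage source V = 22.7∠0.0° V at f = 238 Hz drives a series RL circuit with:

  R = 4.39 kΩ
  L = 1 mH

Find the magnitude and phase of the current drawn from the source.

Step 1 — Angular frequency: ω = 2π·f = 2π·238 = 1495 rad/s.
Step 2 — Component impedances:
  R: Z = R = 4390 Ω
  L: Z = jωL = j·1495·0.001 = 0 + j1.495 Ω
Step 3 — Series combination: Z_total = R + L = 4390 + j1.495 Ω = 4390∠0.0° Ω.
Step 4 — Source phasor: V = 22.7∠0.0° V = 22.7 V.
Step 5 — Ohm's law: I = V / Z_total = (22.7) / (4390 + j1.495) = 0.005171 - j1.761e-06 A.
Step 6 — Convert to polar: |I| = 0.005171 A, ∠I = -0.0°.

I = 0.005171∠-0.0° A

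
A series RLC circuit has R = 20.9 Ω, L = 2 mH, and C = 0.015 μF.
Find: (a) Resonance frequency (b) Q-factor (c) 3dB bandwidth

Step 1 — Resonance: ω₀ = 1/√(LC) = 1/√(0.002·1.5e-08) = 1.826e+05 rad/s.
Step 2 — f₀ = ω₀/(2π) = 2.906e+04 Hz.
Step 3 — Series Q: Q = ω₀L/R = 1.826e+05·0.002/20.9 = 17.47.
Step 4 — Bandwidth: Δω = ω₀/Q = 1.045e+04 rad/s; BW = Δω/(2π) = 1663 Hz.

(a) f₀ = 2.906e+04 Hz  (b) Q = 17.47  (c) BW = 1663 Hz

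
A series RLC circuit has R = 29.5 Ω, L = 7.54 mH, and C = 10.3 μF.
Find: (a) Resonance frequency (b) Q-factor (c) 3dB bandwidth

Step 1 — Resonance: ω₀ = 1/√(LC) = 1/√(0.00754·1.03e-05) = 3588 rad/s.
Step 2 — f₀ = ω₀/(2π) = 571.1 Hz.
Step 3 — Series Q: Q = ω₀L/R = 3588·0.00754/29.5 = 0.9172.
Step 4 — Bandwidth: Δω = ω₀/Q = 3912 rad/s; BW = Δω/(2π) = 622.7 Hz.

(a) f₀ = 571.1 Hz  (b) Q = 0.9172  (c) BW = 622.7 Hz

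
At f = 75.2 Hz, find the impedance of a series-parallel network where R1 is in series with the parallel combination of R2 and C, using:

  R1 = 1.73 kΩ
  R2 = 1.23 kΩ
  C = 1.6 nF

Step 1 — Angular frequency: ω = 2π·f = 2π·75.2 = 472.5 rad/s.
Step 2 — Component impedances:
  R1: Z = R = 1730 Ω
  R2: Z = R = 1230 Ω
  C: Z = 1/(jωC) = -j/(ω·C) = 0 - j1.323e+06 Ω
Step 3 — Parallel branch: R2 || C = 1/(1/R2 + 1/C) = 1230 - j1.144 Ω.
Step 4 — Series with R1: Z_total = R1 + (R2 || C) = 2960 - j1.144 Ω = 2960∠-0.0° Ω.

Z = 2960 - j1.144 Ω = 2960∠-0.0° Ω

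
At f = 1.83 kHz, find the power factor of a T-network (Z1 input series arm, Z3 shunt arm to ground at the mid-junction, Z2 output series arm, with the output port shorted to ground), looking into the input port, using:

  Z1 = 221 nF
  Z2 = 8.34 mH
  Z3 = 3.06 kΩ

Step 1 — Angular frequency: ω = 2π·f = 2π·1830 = 1.15e+04 rad/s.
Step 2 — Component impedances:
  Z1: Z = 1/(jωC) = -j/(ω·C) = 0 - j393.5 Ω
  Z2: Z = jωL = j·1.15e+04·0.00834 = 0 + j95.9 Ω
  Z3: Z = R = 3060 Ω
Step 3 — With the output port shorted to ground, the output series arm Z2 runs from the junction to ground; the shunt arm Z3 also runs from the junction to ground. They appear in parallel: Z3 || Z2 = 3.002 + j95.8 Ω.
Step 4 — Series with input arm Z1: Z_in = Z1 + (Z3 || Z2) = 3.002 - j297.7 Ω = 297.7∠-89.4° Ω.
Step 5 — Power factor: PF = cos(φ) = Re(Z)/|Z| = 3.002/297.7 = 0.01008.
Step 6 — Type: Im(Z) = -297.7 ⇒ leading (phase φ = -89.4°).

PF = 0.01008 (leading, φ = -89.4°)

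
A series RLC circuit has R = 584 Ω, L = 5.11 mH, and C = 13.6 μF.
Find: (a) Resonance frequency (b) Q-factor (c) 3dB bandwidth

Step 1 — Resonance: ω₀ = 1/√(LC) = 1/√(0.00511·1.36e-05) = 3793 rad/s.
Step 2 — f₀ = ω₀/(2π) = 603.7 Hz.
Step 3 — Series Q: Q = ω₀L/R = 3793·0.00511/584 = 0.03319.
Step 4 — Bandwidth: Δω = ω₀/Q = 1.143e+05 rad/s; BW = Δω/(2π) = 1.819e+04 Hz.

(a) f₀ = 603.7 Hz  (b) Q = 0.03319  (c) BW = 1.819e+04 Hz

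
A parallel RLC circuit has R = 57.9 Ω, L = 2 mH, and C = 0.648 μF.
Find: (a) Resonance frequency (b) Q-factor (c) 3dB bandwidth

Step 1 — Resonance: ω₀ = 1/√(LC) = 1/√(0.002·6.48e-07) = 2.778e+04 rad/s.
Step 2 — f₀ = ω₀/(2π) = 4421 Hz.
Step 3 — Parallel Q: Q = R/(ω₀L) = 57.9/(2.778e+04·0.002) = 1.042.
Step 4 — Bandwidth: Δω = ω₀/Q = 2.665e+04 rad/s; BW = Δω/(2π) = 4242 Hz.

(a) f₀ = 4421 Hz  (b) Q = 1.042  (c) BW = 4242 Hz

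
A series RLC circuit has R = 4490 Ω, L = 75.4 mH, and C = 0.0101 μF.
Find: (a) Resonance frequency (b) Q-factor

Step 1 — Resonance condition Im(Z)=0 gives ω₀ = 1/√(LC).
Step 2 — ω₀ = 1/√(0.0754·1.01e-08) = 3.624e+04 rad/s.
Step 3 — f₀ = ω₀/(2π) = 5767 Hz.
Step 4 — Series Q: Q = ω₀L/R = 3.624e+04·0.0754/4490 = 0.6085.

(a) f₀ = 5767 Hz  (b) Q = 0.6085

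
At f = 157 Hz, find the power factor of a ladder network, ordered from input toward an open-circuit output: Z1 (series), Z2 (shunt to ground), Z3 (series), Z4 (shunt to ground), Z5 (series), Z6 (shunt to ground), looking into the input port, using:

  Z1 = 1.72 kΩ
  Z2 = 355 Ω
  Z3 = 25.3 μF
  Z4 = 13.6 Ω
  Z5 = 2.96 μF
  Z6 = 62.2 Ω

Step 1 — Angular frequency: ω = 2π·f = 2π·157 = 986.5 rad/s.
Step 2 — Component impedances:
  Z1: Z = R = 1720 Ω
  Z2: Z = R = 355 Ω
  Z3: Z = 1/(jωC) = -j/(ω·C) = 0 - j40.07 Ω
  Z4: Z = R = 13.6 Ω
  Z5: Z = 1/(jωC) = -j/(ω·C) = 0 - j342.5 Ω
  Z6: Z = R = 62.2 Ω
Step 3 — Ladder network (open output): work backward from the far end, alternating series and parallel combinations. Z_in = 1737 - j37.22 Ω = 1737∠-1.2° Ω.
Step 4 — Power factor: PF = cos(φ) = Re(Z)/|Z| = 1737.1/1737.5 = 0.9998.
Step 5 — Type: Im(Z) = -37.22 ⇒ leading (phase φ = -1.2°).

PF = 0.9998 (leading, φ = -1.2°)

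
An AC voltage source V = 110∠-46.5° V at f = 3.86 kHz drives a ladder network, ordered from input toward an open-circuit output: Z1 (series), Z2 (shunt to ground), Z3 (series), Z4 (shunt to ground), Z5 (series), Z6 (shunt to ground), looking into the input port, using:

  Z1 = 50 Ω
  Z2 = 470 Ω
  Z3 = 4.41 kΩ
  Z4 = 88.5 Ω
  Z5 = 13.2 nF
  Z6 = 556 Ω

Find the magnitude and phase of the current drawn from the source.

Step 1 — Angular frequency: ω = 2π·f = 2π·3860 = 2.425e+04 rad/s.
Step 2 — Component impedances:
  Z1: Z = R = 50 Ω
  Z2: Z = R = 470 Ω
  Z3: Z = R = 4410 Ω
  Z4: Z = R = 88.5 Ω
  Z5: Z = 1/(jωC) = -j/(ω·C) = 0 - j3124 Ω
  Z6: Z = R = 556 Ω
Step 3 — Ladder network (open output): work backward from the far end, alternating series and parallel combinations. Z_in = 475.5 - j0.02153 Ω = 475.5∠-0.0° Ω.
Step 4 — Source phasor: V = 110∠-46.5° V = 75.72 - j79.79 V.
Step 5 — Ohm's law: I = V / Z_total = (75.72 - j79.79) / (475.5 - j0.02153) = 0.1592 - j0.1678 A.
Step 6 — Convert to polar: |I| = 0.2313 A, ∠I = -46.5°.

I = 0.2313∠-46.5° A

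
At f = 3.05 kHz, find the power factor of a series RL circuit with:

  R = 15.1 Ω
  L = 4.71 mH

Step 1 — Angular frequency: ω = 2π·f = 2π·3050 = 1.916e+04 rad/s.
Step 2 — Component impedances:
  R: Z = R = 15.1 Ω
  L: Z = jωL = j·1.916e+04·0.00471 = 0 + j90.26 Ω
Step 3 — Series combination: Z_total = R + L = 15.1 + j90.26 Ω = 91.52∠80.5° Ω.
Step 4 — Power factor: PF = cos(φ) = Re(Z)/|Z| = 15.1/91.52 = 0.165.
Step 5 — Type: Im(Z) = 90.26 ⇒ lagging (phase φ = 80.5°).

PF = 0.165 (lagging, φ = 80.5°)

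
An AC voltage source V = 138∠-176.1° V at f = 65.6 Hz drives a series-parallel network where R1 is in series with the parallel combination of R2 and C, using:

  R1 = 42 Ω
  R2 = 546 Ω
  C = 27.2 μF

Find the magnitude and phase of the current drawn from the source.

Step 1 — Angular frequency: ω = 2π·f = 2π·65.6 = 412.2 rad/s.
Step 2 — Component impedances:
  R1: Z = R = 42 Ω
  R2: Z = R = 546 Ω
  C: Z = 1/(jωC) = -j/(ω·C) = 0 - j89.2 Ω
Step 3 — Parallel branch: R2 || C = 1/(1/R2 + 1/C) = 14.19 - j86.88 Ω.
Step 4 — Series with R1: Z_total = R1 + (R2 || C) = 56.19 - j86.88 Ω = 103.5∠-57.1° Ω.
Step 5 — Source phasor: V = 138∠-176.1° V = -137.7 - j9.386 V.
Step 6 — Ohm's law: I = V / Z_total = (-137.7 - j9.386) / (56.19 - j86.88) = -0.6465 - j1.167 A.
Step 7 — Convert to polar: |I| = 1.334 A, ∠I = -119.0°.

I = 1.334∠-119.0° A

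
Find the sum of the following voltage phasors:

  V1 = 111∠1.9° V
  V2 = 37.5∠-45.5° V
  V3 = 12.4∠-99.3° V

Step 1 — Convert each phasor to rectangular form:
  V1 = 111·(cos(1.9°) + j·sin(1.9°)) = 110.9 + j3.68 V
  V2 = 37.5·(cos(-45.5°) + j·sin(-45.5°)) = 26.28 - j26.75 V
  V3 = 12.4·(cos(-99.3°) + j·sin(-99.3°)) = -2.004 - j12.24 V
Step 2 — Sum components: V_total = 135.2 - j35.3 V.
Step 3 — Convert to polar: |V_total| = 139.8 V, ∠V_total = -14.6°.

V_total = 139.8∠-14.6° V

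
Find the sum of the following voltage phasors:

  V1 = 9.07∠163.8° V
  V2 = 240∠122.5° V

Step 1 — Convert each phasor to rectangular form:
  V1 = 9.07·(cos(163.8°) + j·sin(163.8°)) = -8.71 + j2.53 V
  V2 = 240·(cos(122.5°) + j·sin(122.5°)) = -129 + j202.4 V
Step 2 — Sum components: V_total = -137.7 + j204.9 V.
Step 3 — Convert to polar: |V_total| = 246.9 V, ∠V_total = 123.9°.

V_total = 246.9∠123.9° V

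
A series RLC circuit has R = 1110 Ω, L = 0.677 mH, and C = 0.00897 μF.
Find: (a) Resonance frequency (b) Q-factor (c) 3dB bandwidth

Step 1 — Resonance: ω₀ = 1/√(LC) = 1/√(0.000677·8.97e-09) = 4.058e+05 rad/s.
Step 2 — f₀ = ω₀/(2π) = 6.458e+04 Hz.
Step 3 — Series Q: Q = ω₀L/R = 4.058e+05·0.000677/1110 = 0.2475.
Step 4 — Bandwidth: Δω = ω₀/Q = 1.64e+06 rad/s; BW = Δω/(2π) = 2.609e+05 Hz.

(a) f₀ = 6.458e+04 Hz  (b) Q = 0.2475  (c) BW = 2.609e+05 Hz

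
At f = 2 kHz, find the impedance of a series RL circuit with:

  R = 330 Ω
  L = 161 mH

Step 1 — Angular frequency: ω = 2π·f = 2π·2000 = 1.257e+04 rad/s.
Step 2 — Component impedances:
  R: Z = R = 330 Ω
  L: Z = jωL = j·1.257e+04·0.161 = 0 + j2023 Ω
Step 3 — Series combination: Z_total = R + L = 330 + j2023 Ω = 2050∠80.7° Ω.

Z = 330 + j2023 Ω = 2050∠80.7° Ω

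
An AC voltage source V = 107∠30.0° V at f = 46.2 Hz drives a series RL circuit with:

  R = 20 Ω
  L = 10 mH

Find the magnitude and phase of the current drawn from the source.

Step 1 — Angular frequency: ω = 2π·f = 2π·46.2 = 290.3 rad/s.
Step 2 — Component impedances:
  R: Z = R = 20 Ω
  L: Z = jωL = j·290.3·0.01 = 0 + j2.903 Ω
Step 3 — Series combination: Z_total = R + L = 20 + j2.903 Ω = 20.21∠8.3° Ω.
Step 4 — Source phasor: V = 107∠30.0° V = 92.66 + j53.5 V.
Step 5 — Ohm's law: I = V / Z_total = (92.66 + j53.5) / (20 + j2.903) = 4.918 + j1.961 A.
Step 6 — Convert to polar: |I| = 5.295 A, ∠I = 21.7°.

I = 5.295∠21.7° A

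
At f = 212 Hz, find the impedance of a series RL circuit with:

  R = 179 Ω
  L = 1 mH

Step 1 — Angular frequency: ω = 2π·f = 2π·212 = 1332 rad/s.
Step 2 — Component impedances:
  R: Z = R = 179 Ω
  L: Z = jωL = j·1332·0.001 = 0 + j1.332 Ω
Step 3 — Series combination: Z_total = R + L = 179 + j1.332 Ω = 179∠0.4° Ω.

Z = 179 + j1.332 Ω = 179∠0.4° Ω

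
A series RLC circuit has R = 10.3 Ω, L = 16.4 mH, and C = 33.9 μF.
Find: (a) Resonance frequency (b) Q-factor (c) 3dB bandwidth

Step 1 — Resonance: ω₀ = 1/√(LC) = 1/√(0.0164·3.39e-05) = 1341 rad/s.
Step 2 — f₀ = ω₀/(2π) = 213.5 Hz.
Step 3 — Series Q: Q = ω₀L/R = 1341·0.0164/10.3 = 2.135.
Step 4 — Bandwidth: Δω = ω₀/Q = 628 rad/s; BW = Δω/(2π) = 99.96 Hz.

(a) f₀ = 213.5 Hz  (b) Q = 2.135  (c) BW = 99.96 Hz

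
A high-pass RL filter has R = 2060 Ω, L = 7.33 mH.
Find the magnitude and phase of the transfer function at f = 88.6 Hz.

Step 1 — Angular frequency: ω = 2π·88.6 = 556.7 rad/s.
Step 2 — Transfer function: H(jω) = jωL/(R + jωL).
Step 3 — Numerator jωL = j·4.081; denominator R + jωL = 2060 + j4.081.
Step 4 — H = 3.924e-06 + j0.001981.
Step 5 — Magnitude: |H| = 0.001981 (-54.1 dB); phase: φ = 89.9°.

|H| = 0.001981 (-54.1 dB), φ = 89.9°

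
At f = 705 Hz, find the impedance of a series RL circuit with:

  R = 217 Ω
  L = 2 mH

Step 1 — Angular frequency: ω = 2π·f = 2π·705 = 4430 rad/s.
Step 2 — Component impedances:
  R: Z = R = 217 Ω
  L: Z = jωL = j·4430·0.002 = 0 + j8.859 Ω
Step 3 — Series combination: Z_total = R + L = 217 + j8.859 Ω = 217.2∠2.3° Ω.

Z = 217 + j8.859 Ω = 217.2∠2.3° Ω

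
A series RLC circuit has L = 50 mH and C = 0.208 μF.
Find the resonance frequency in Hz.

Step 1 — Resonance condition Im(Z)=0 gives ω₀ = 1/√(LC).
Step 2 — ω₀ = 1/√(0.05·2.08e-07) = 9806 rad/s.
Step 3 — f₀ = ω₀/(2π) = 1561 Hz.

f₀ = 1561 Hz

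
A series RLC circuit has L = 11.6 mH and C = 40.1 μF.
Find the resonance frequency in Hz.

Step 1 — Resonance condition Im(Z)=0 gives ω₀ = 1/√(LC).
Step 2 — ω₀ = 1/√(0.0116·4.01e-05) = 1466 rad/s.
Step 3 — f₀ = ω₀/(2π) = 233.4 Hz.

f₀ = 233.4 Hz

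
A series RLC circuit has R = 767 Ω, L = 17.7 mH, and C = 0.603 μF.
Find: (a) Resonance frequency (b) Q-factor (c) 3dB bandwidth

Step 1 — Resonance condition Im(Z)=0 gives ω₀ = 1/√(LC).
Step 2 — ω₀ = 1/√(0.0177·6.03e-07) = 9680 rad/s.
Step 3 — f₀ = ω₀/(2π) = 1541 Hz.
Step 4 — Series Q: Q = ω₀L/R = 9680·0.0177/767 = 0.2234.
Step 5 — 3dB bandwidth: Δω = ω₀/Q = 4.333e+04 rad/s; BW = Δω/(2π) = 6897 Hz.

(a) f₀ = 1541 Hz  (b) Q = 0.2234  (c) BW = 6897 Hz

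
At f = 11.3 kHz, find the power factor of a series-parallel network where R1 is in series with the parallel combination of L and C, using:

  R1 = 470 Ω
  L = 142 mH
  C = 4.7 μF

Step 1 — Angular frequency: ω = 2π·f = 2π·1.13e+04 = 7.1e+04 rad/s.
Step 2 — Component impedances:
  R1: Z = R = 470 Ω
  L: Z = jωL = j·7.1e+04·0.142 = 0 + j1.008e+04 Ω
  C: Z = 1/(jωC) = -j/(ω·C) = 0 - j2.997 Ω
Step 3 — Parallel branch: L || C = 1/(1/L + 1/C) = 0 - j2.998 Ω.
Step 4 — Series with R1: Z_total = R1 + (L || C) = 470 - j2.998 Ω = 470∠-0.4° Ω.
Step 5 — Power factor: PF = cos(φ) = Re(Z)/|Z| = 470/470 = 1.
Step 6 — Type: Im(Z) = -2.998 ⇒ leading (phase φ = -0.4°).

PF = 1 (leading, φ = -0.4°)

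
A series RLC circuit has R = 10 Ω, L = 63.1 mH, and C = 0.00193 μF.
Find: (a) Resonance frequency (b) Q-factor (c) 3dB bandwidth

Step 1 — Resonance: ω₀ = 1/√(LC) = 1/√(0.0631·1.93e-09) = 9.062e+04 rad/s.
Step 2 — f₀ = ω₀/(2π) = 1.442e+04 Hz.
Step 3 — Series Q: Q = ω₀L/R = 9.062e+04·0.0631/10 = 571.8.
Step 4 — Bandwidth: Δω = ω₀/Q = 158.5 rad/s; BW = Δω/(2π) = 25.22 Hz.

(a) f₀ = 1.442e+04 Hz  (b) Q = 571.8  (c) BW = 25.22 Hz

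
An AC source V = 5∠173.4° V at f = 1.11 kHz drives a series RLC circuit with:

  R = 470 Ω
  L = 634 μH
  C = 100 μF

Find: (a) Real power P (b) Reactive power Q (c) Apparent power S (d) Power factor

Step 1 — Angular frequency: ω = 2π·f = 2π·1110 = 6974 rad/s.
Step 2 — Component impedances:
  R: Z = R = 470 Ω
  L: Z = jωL = j·6974·0.000634 = 0 + j4.422 Ω
  C: Z = 1/(jωC) = -j/(ω·C) = 0 - j1.434 Ω
Step 3 — Series combination: Z_total = R + L + C = 470 + j2.988 Ω = 470∠0.4° Ω.
Step 4 — Source phasor: V = 5∠173.4° V = -4.967 + j0.5747 V.
Step 5 — Current: I = V / Z = -0.01056 + j0.00129 A = 0.01064∠173.0° A.
Step 6 — Complex power: S = V·I* = 0.05319 + j0.0003381 VA.
Step 7 — Real power: P = Re(S) = 0.05319 W.
Step 8 — Reactive power: Q = Im(S) = 0.0003381 VAR.
Step 9 — Apparent power: |S| = 0.05319 VA.
Step 10 — Power factor: PF = P/|S| = 1 (lagging).

(a) P = 0.05319 W  (b) Q = 0.0003381 VAR  (c) S = 0.05319 VA  (d) PF = 1 (lagging)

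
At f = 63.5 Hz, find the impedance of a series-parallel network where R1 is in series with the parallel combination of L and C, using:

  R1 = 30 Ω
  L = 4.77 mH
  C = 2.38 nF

Step 1 — Angular frequency: ω = 2π·f = 2π·63.5 = 399 rad/s.
Step 2 — Component impedances:
  R1: Z = R = 30 Ω
  L: Z = jωL = j·399·0.00477 = 0 + j1.903 Ω
  C: Z = 1/(jωC) = -j/(ω·C) = 0 - j1.053e+06 Ω
Step 3 — Parallel branch: L || C = 1/(1/L + 1/C) = 0 + j1.903 Ω.
Step 4 — Series with R1: Z_total = R1 + (L || C) = 30 + j1.903 Ω = 30.06∠3.6° Ω.

Z = 30 + j1.903 Ω = 30.06∠3.6° Ω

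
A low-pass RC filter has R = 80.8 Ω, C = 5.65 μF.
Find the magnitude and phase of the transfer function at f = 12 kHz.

Step 1 — Angular frequency: ω = 2π·1.2e+04 = 7.54e+04 rad/s.
Step 2 — Transfer function: H(jω) = 1/(1 + jωRC).
Step 3 — Denominator: 1 + jωRC = 1 + j·7.54e+04·80.8·5.65e-06 = 1 + j34.42.
Step 4 — H = 0.0008433 - j0.02903.
Step 5 — Magnitude: |H| = 0.02904 (-30.7 dB); phase: φ = -88.3°.

|H| = 0.02904 (-30.7 dB), φ = -88.3°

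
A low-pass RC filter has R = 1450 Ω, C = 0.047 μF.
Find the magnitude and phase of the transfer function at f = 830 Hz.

Step 1 — Angular frequency: ω = 2π·830 = 5215 rad/s.
Step 2 — Transfer function: H(jω) = 1/(1 + jωRC).
Step 3 — Denominator: 1 + jωRC = 1 + j·5215·1450·4.7e-08 = 1 + j0.3554.
Step 4 — H = 0.8879 - j0.3155.
Step 5 — Magnitude: |H| = 0.9423 (-0.5 dB); phase: φ = -19.6°.

|H| = 0.9423 (-0.5 dB), φ = -19.6°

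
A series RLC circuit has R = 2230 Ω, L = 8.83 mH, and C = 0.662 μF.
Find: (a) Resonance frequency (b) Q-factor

Step 1 — Resonance condition Im(Z)=0 gives ω₀ = 1/√(LC).
Step 2 — ω₀ = 1/√(0.00883·6.62e-07) = 1.308e+04 rad/s.
Step 3 — f₀ = ω₀/(2π) = 2082 Hz.
Step 4 — Series Q: Q = ω₀L/R = 1.308e+04·0.00883/2230 = 0.05179.

(a) f₀ = 2082 Hz  (b) Q = 0.05179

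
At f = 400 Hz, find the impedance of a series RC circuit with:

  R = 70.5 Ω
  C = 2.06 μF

Step 1 — Angular frequency: ω = 2π·f = 2π·400 = 2513 rad/s.
Step 2 — Component impedances:
  R: Z = R = 70.5 Ω
  C: Z = 1/(jωC) = -j/(ω·C) = 0 - j193.1 Ω
Step 3 — Series combination: Z_total = R + C = 70.5 - j193.1 Ω = 205.6∠-69.9° Ω.

Z = 70.5 - j193.1 Ω = 205.6∠-69.9° Ω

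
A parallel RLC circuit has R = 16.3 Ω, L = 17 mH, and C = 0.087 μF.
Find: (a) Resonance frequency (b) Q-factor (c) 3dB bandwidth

Step 1 — Resonance: ω₀ = 1/√(LC) = 1/√(0.017·8.7e-08) = 2.6e+04 rad/s.
Step 2 — f₀ = ω₀/(2π) = 4138 Hz.
Step 3 — Parallel Q: Q = R/(ω₀L) = 16.3/(2.6e+04·0.017) = 0.03687.
Step 4 — Bandwidth: Δω = ω₀/Q = 7.052e+05 rad/s; BW = Δω/(2π) = 1.122e+05 Hz.

(a) f₀ = 4138 Hz  (b) Q = 0.03687  (c) BW = 1.122e+05 Hz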